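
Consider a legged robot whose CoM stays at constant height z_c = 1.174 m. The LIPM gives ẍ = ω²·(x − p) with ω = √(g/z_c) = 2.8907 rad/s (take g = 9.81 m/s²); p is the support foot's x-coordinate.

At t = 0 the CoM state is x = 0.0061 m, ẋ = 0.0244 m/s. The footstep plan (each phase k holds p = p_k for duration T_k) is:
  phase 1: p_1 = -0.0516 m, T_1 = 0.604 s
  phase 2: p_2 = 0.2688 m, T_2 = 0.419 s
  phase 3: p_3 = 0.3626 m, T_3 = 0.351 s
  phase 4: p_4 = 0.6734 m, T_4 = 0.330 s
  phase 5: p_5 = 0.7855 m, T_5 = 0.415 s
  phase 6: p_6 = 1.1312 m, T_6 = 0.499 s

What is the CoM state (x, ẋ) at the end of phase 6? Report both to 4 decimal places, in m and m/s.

phase 1: p=-0.0516, T=0.604, ωT=1.745983, cosh=2.953003, sinh=2.778529; start (x,ẋ)=(0.006100, 0.024400) → end (x,ẋ)=(0.142241, 0.535494)
phase 2: p=0.2688, T=0.419, ωT=1.211203, cosh=1.827681, sinh=1.529842; start (x,ẋ)=(0.142241, 0.535494) → end (x,ẋ)=(0.320890, 0.419029)
phase 3: p=0.3626, T=0.351, ωT=1.014636, cosh=1.560446, sinh=1.197912; start (x,ẋ)=(0.320890, 0.419029) → end (x,ẋ)=(0.471160, 0.509439)
phase 4: p=0.6734, T=0.330, ωT=0.953931, cosh=1.490559, sinh=1.105335; start (x,ẋ)=(0.471160, 0.509439) → end (x,ẋ)=(0.566748, 0.113155)
phase 5: p=0.7855, T=0.415, ωT=1.199640, cosh=1.810113, sinh=1.508811; start (x,ẋ)=(0.566748, 0.113155) → end (x,ẋ)=(0.448595, -0.749270)
phase 6: p=1.1312, T=0.499, ωT=1.442459, cosh=2.233717, sinh=1.997371; start (x,ẋ)=(0.448595, -0.749270) → end (x,ẋ)=(-0.911265, -5.614882)

x = -0.9113, ẋ = -5.6149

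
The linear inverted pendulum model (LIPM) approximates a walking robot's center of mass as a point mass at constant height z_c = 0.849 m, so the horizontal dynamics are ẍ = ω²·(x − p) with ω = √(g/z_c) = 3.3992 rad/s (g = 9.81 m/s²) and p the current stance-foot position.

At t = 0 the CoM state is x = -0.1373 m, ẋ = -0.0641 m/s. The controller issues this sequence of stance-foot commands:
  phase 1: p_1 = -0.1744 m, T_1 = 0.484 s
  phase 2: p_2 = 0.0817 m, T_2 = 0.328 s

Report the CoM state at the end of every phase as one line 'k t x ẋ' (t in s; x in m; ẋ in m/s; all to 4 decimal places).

phase 1: p=-0.1744, T=0.484, ωT=1.645213, cosh=2.687542, sinh=2.494571; start (x,ẋ)=(-0.137300, -0.064100) → end (x,ẋ)=(-0.121733, 0.142320)
phase 2: p=0.0817, T=0.328, ωT=1.114938, cosh=1.688657, sinh=1.360721; start (x,ẋ)=(-0.121733, 0.142320) → end (x,ẋ)=(-0.204858, -0.700624)

1 0.4840 -0.1217 0.1423
2 0.8120 -0.2049 -0.7006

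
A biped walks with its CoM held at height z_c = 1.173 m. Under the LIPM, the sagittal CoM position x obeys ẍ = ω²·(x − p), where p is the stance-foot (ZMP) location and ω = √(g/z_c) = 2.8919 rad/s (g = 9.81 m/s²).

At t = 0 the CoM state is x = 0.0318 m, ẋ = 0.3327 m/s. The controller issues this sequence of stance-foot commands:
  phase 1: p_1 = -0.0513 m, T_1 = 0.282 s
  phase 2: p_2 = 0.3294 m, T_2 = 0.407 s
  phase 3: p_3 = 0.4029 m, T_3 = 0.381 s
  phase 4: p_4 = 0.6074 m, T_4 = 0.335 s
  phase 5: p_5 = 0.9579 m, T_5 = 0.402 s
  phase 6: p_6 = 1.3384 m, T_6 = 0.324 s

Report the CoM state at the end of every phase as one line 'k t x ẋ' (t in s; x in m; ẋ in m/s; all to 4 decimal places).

phase 1: p=-0.0513, T=0.282, ωT=0.815516, cosh=1.351376, sinh=0.908965; start (x,ẋ)=(0.031800, 0.332700) → end (x,ẋ)=(0.165572, 0.668043)
phase 2: p=0.3294, T=0.407, ωT=1.177003, cosh=1.776419, sinh=1.468218; start (x,ẋ)=(0.165572, 0.668043) → end (x,ẋ)=(0.377538, 0.491118)
phase 3: p=0.4029, T=0.381, ωT=1.101814, cosh=1.670944, sinh=1.338676; start (x,ẋ)=(0.377538, 0.491118) → end (x,ẋ)=(0.587862, 0.722445)
phase 4: p=0.6074, T=0.335, ωT=0.968787, cosh=1.507144, sinh=1.127601; start (x,ẋ)=(0.587862, 0.722445) → end (x,ẋ)=(0.859647, 1.025117)
phase 5: p=0.9579, T=0.402, ωT=1.162544, cosh=1.755374, sinh=1.442684; start (x,ẋ)=(0.859647, 1.025117) → end (x,ẋ)=(1.296830, 1.389541)
phase 6: p=1.3384, T=0.324, ωT=0.936976, cosh=1.472031, sinh=1.080220; start (x,ẋ)=(1.296830, 1.389541) → end (x,ẋ)=(1.796247, 1.915586)

1 0.2820 0.1656 0.6680
2 0.6890 0.3775 0.4911
3 1.0700 0.5879 0.7224
4 1.4050 0.8596 1.0251
5 1.8070 1.2968 1.3895
6 2.1310 1.7962 1.9156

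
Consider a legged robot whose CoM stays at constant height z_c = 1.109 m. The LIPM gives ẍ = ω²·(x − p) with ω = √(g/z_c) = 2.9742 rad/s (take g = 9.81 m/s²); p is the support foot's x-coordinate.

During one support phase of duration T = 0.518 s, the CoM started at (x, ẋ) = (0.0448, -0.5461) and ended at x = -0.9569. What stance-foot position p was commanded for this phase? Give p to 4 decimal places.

ωT = 2.9742·0.518 = 1.540636; cosh(ωT) = 2.440900, sinh(ωT) = 2.226656
x(T) = p + (x₀−p)·cosh(ωT) + (ẋ₀/ω)·sinh(ωT) ⇒ p·(1 − cosh) = x(T) − x₀·cosh − (ẋ₀/ω)·sinh
numerator   = -0.9569 − (0.0448)·2.440900 − (-0.5461/2.9742)·2.226656 = -0.657411
denominator = 1 − 2.440900 = -1.440900
p = -0.657411 / -1.440900 = 0.4562

p = 0.4562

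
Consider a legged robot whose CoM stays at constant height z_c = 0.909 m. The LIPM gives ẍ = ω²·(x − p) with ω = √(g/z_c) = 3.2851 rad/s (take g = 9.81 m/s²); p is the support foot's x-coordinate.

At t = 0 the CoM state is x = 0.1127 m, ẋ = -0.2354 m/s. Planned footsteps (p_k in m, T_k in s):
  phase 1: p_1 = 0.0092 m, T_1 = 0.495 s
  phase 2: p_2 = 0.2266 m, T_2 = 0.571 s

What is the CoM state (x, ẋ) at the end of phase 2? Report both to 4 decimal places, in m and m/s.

x = 0.0315, ẋ = -0.5489

phase 1: p=0.0092, T=0.495, ωT=1.626124, cosh=2.640412, sinh=2.443721; start (x,ẋ)=(0.112700, -0.235400) → end (x,ẋ)=(0.107373, 0.209332)
phase 2: p=0.2266, T=0.571, ωT=1.875792, cosh=3.339610, sinh=3.186376; start (x,ẋ)=(0.107373, 0.209332) → end (x,ẋ)=(0.031470, -0.548929)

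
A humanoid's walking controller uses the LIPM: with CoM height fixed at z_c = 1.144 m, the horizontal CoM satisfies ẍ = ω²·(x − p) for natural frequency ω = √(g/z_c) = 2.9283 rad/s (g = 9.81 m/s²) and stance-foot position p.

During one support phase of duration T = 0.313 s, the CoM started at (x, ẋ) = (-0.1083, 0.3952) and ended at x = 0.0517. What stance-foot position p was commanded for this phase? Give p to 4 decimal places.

p = -0.1488

ωT = 2.9283·0.313 = 0.916558; cosh(ωT) = 1.450281, sinh(ωT) = 1.050387
x(T) = p + (x₀−p)·cosh(ωT) + (ẋ₀/ω)·sinh(ωT) ⇒ p·(1 − cosh) = x(T) − x₀·cosh − (ẋ₀/ω)·sinh
numerator   = 0.0517 − (-0.1083)·1.450281 − (0.3952/2.9283)·1.050387 = 0.067006
denominator = 1 − 1.450281 = -0.450281
p = 0.067006 / -0.450281 = -0.1488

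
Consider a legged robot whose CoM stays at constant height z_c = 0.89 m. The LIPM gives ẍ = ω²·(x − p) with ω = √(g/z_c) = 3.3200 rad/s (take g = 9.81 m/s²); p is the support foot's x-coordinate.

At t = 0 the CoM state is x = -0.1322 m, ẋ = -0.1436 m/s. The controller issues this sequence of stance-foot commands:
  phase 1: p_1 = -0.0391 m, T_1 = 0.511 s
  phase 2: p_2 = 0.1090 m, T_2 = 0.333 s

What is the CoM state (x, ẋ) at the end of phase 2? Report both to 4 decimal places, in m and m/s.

phase 1: p=-0.0391, T=0.511, ωT=1.696520, cosh=2.819126, sinh=2.635805; start (x,ẋ)=(-0.132200, -0.143600) → end (x,ẋ)=(-0.415567, -1.219533)
phase 2: p=0.1090, T=0.333, ωT=1.105560, cosh=1.675971, sinh=1.344945; start (x,ẋ)=(-0.415567, -1.219533) → end (x,ẋ)=(-1.264197, -4.386208)

x = -1.2642, ẋ = -4.3862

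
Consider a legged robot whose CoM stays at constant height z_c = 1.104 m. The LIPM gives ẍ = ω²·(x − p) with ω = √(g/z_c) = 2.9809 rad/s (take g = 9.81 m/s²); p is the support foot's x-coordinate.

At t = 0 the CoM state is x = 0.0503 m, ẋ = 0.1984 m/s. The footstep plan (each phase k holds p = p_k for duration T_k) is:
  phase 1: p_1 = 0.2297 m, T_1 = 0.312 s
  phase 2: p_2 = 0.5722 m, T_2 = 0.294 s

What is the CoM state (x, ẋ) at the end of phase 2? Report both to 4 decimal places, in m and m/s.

x = -0.2742, ẋ = -1.9776

phase 1: p=0.2297, T=0.312, ωT=0.930041, cosh=1.464575, sinh=1.070037; start (x,ẋ)=(0.050300, 0.198400) → end (x,ẋ)=(0.038174, -0.281656)
phase 2: p=0.5722, T=0.294, ωT=0.876385, cosh=1.409242, sinh=0.992957; start (x,ẋ)=(0.038174, -0.281656) → end (x,ẋ)=(-0.274194, -1.977588)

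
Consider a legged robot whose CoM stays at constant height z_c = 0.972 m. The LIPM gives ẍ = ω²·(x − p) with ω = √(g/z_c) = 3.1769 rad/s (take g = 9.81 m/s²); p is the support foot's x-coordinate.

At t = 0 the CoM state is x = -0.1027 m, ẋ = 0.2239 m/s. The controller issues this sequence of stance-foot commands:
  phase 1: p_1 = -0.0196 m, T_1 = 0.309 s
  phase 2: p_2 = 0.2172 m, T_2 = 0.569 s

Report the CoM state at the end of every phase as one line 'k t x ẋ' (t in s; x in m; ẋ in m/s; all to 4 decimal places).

1 0.3090 -0.0652 0.0379
2 0.8780 -0.6314 -2.5426

phase 1: p=-0.0196, T=0.309, ωT=0.981662, cosh=1.521788, sinh=1.147100; start (x,ẋ)=(-0.102700, 0.223900) → end (x,ẋ)=(-0.065216, 0.037893)
phase 2: p=0.2172, T=0.569, ωT=1.807656, cosh=3.130090, sinh=2.966052; start (x,ẋ)=(-0.065216, 0.037893) → end (x,ẋ)=(-0.631408, -2.542552)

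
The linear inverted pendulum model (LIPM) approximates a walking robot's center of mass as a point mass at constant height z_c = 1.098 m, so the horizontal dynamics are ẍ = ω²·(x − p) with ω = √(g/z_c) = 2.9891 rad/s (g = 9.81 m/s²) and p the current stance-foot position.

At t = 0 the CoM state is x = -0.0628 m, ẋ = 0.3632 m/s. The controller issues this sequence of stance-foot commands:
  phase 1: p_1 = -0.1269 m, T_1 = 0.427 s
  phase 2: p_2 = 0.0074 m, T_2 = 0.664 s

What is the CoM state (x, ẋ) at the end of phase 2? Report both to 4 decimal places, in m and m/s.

phase 1: p=-0.1269, T=0.427, ωT=1.276346, cosh=1.931288, sinh=1.652233; start (x,ẋ)=(-0.062800, 0.363200) → end (x,ẋ)=(0.197655, 1.018014)
phase 2: p=0.0074, T=0.664, ωT=1.984762, cosh=3.707366, sinh=3.569952; start (x,ẋ)=(0.197655, 1.018014) → end (x,ẋ)=(1.928584, 5.804353)

x = 1.9286, ẋ = 5.8044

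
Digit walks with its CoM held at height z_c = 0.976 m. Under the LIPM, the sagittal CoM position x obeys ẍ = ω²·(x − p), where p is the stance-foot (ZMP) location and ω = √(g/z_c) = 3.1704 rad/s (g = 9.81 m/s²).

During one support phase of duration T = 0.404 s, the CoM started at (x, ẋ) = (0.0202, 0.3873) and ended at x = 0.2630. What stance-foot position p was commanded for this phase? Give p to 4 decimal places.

ωT = 3.1704·0.404 = 1.280842; cosh(ωT) = 1.938736, sinh(ωT) = 1.660932
x(T) = p + (x₀−p)·cosh(ωT) + (ẋ₀/ω)·sinh(ωT) ⇒ p·(1 − cosh) = x(T) − x₀·cosh − (ẋ₀/ω)·sinh
numerator   = 0.2630 − (0.0202)·1.938736 − (0.3873/3.1704)·1.660932 = 0.020936
denominator = 1 − 1.938736 = -0.938736
p = 0.020936 / -0.938736 = -0.0223

p = -0.0223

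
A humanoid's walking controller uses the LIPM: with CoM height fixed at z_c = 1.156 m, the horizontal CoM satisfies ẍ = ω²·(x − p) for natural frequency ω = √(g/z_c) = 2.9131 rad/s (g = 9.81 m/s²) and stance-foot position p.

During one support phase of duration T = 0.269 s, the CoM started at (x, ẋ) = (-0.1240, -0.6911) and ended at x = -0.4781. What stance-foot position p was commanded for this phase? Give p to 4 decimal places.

p = 0.3359

ωT = 2.9131·0.269 = 0.783624; cosh(ωT) = 1.323070, sinh(ωT) = 0.866322
x(T) = p + (x₀−p)·cosh(ωT) + (ẋ₀/ω)·sinh(ωT) ⇒ p·(1 − cosh) = x(T) − x₀·cosh − (ẋ₀/ω)·sinh
numerator   = -0.4781 − (-0.1240)·1.323070 − (-0.6911/2.9131)·0.866322 = -0.108514
denominator = 1 − 1.323070 = -0.323070
p = -0.108514 / -0.323070 = 0.3359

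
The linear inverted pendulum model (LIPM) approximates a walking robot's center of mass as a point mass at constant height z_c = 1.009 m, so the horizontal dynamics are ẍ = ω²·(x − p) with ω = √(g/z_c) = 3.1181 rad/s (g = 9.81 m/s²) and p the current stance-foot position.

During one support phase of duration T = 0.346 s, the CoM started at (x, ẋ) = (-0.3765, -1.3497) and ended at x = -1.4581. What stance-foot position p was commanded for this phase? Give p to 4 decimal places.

ωT = 3.1181·0.346 = 1.078863; cosh(ωT) = 1.640657, sinh(ωT) = 1.300675
x(T) = p + (x₀−p)·cosh(ωT) + (ẋ₀/ω)·sinh(ωT) ⇒ p·(1 − cosh) = x(T) − x₀·cosh − (ẋ₀/ω)·sinh
numerator   = -1.4581 − (-0.3765)·1.640657 − (-1.3497/3.1181)·1.300675 = -0.277383
denominator = 1 − 1.640657 = -0.640657
p = -0.277383 / -0.640657 = 0.4330

p = 0.4330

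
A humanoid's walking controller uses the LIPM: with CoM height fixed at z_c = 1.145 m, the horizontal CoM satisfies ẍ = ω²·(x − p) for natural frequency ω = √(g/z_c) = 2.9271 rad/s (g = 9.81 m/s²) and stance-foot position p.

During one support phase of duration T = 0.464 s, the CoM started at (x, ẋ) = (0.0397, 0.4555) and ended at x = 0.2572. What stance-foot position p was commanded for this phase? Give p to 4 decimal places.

p = 0.1004

ωT = 2.9271·0.464 = 1.358174; cosh(ωT) = 2.073108, sinh(ωT) = 1.815979
x(T) = p + (x₀−p)·cosh(ωT) + (ẋ₀/ω)·sinh(ωT) ⇒ p·(1 − cosh) = x(T) − x₀·cosh − (ẋ₀/ω)·sinh
numerator   = 0.2572 − (0.0397)·2.073108 − (0.4555/2.9271)·1.815979 = -0.107695
denominator = 1 − 2.073108 = -1.073108
p = -0.107695 / -1.073108 = 0.1004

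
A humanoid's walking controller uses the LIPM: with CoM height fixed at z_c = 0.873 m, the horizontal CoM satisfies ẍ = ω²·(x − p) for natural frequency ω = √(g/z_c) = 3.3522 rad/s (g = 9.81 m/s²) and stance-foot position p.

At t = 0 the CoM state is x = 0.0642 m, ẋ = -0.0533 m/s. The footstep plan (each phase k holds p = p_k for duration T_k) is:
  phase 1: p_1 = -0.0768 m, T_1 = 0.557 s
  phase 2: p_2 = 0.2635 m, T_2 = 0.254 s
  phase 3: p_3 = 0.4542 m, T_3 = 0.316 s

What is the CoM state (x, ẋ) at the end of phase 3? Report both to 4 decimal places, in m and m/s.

phase 1: p=-0.0768, T=0.557, ωT=1.867175, cosh=3.312278, sinh=3.157718; start (x,ẋ)=(0.064200, -0.053300) → end (x,ẋ)=(0.340023, 1.315983)
phase 2: p=0.2635, T=0.254, ωT=0.851459, cosh=1.384927, sinh=0.958135; start (x,ẋ)=(0.340023, 1.315983) → end (x,ẋ)=(0.745617, 2.068323)
phase 3: p=0.4542, T=0.316, ωT=1.059295, cosh=1.615519, sinh=1.268819; start (x,ẋ)=(0.745617, 2.068323) → end (x,ẋ)=(1.707857, 4.580910)

x = 1.7079, ẋ = 4.5809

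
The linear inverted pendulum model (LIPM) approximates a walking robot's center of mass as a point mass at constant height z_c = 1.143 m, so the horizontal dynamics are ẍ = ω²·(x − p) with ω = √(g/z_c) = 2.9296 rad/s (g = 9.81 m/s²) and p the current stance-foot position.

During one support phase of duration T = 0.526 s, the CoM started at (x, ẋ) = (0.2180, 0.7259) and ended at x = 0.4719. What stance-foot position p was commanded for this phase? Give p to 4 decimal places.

p = 0.4247

ωT = 2.9296·0.526 = 1.540970; cosh(ωT) = 2.441644, sinh(ωT) = 2.227471
x(T) = p + (x₀−p)·cosh(ωT) + (ẋ₀/ω)·sinh(ωT) ⇒ p·(1 − cosh) = x(T) − x₀·cosh − (ẋ₀/ω)·sinh
numerator   = 0.4719 − (0.2180)·2.441644 − (0.7259/2.9296)·2.227471 = -0.612304
denominator = 1 − 2.441644 = -1.441644
p = -0.612304 / -1.441644 = 0.4247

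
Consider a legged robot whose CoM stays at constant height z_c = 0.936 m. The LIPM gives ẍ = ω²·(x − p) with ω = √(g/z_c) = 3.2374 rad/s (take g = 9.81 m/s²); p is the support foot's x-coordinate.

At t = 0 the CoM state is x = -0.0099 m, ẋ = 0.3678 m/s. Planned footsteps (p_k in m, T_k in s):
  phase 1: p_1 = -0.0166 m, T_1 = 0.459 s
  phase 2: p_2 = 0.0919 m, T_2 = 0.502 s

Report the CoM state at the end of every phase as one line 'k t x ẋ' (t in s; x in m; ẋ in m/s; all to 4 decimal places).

1 0.4590 0.2371 0.8998
2 0.9610 1.1536 3.5216

phase 1: p=-0.0166, T=0.459, ωT=1.485967, cosh=2.322759, sinh=2.096476; start (x,ẋ)=(-0.009900, 0.367800) → end (x,ẋ)=(0.237142, 0.899785)
phase 2: p=0.0919, T=0.502, ωT=1.625175, cosh=2.638092, sinh=2.441215; start (x,ẋ)=(0.237142, 0.899785) → end (x,ẋ)=(1.153560, 3.521593)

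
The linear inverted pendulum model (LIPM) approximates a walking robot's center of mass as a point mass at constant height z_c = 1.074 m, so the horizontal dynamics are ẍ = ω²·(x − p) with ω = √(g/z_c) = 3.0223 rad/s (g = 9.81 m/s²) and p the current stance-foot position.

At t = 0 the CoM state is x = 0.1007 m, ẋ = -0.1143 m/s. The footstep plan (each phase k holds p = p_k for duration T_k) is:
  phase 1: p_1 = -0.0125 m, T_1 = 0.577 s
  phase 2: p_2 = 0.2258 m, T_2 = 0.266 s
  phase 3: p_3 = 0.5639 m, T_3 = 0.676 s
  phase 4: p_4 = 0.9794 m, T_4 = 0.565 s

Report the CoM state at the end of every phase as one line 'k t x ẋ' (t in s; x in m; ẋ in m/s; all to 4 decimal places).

1 0.5770 0.2163 0.6116
2 0.8430 0.3938 0.7944
3 1.5190 0.8936 1.1661
4 2.0840 1.7641 2.6301

phase 1: p=-0.0125, T=0.577, ωT=1.743867, cosh=2.947131, sinh=2.772288; start (x,ẋ)=(0.100700, -0.114300) → end (x,ẋ)=(0.216270, 0.611610)
phase 2: p=0.2258, T=0.266, ωT=0.803932, cosh=1.340937, sinh=0.893371; start (x,ẋ)=(0.216270, 0.611610) → end (x,ẋ)=(0.393809, 0.794400)
phase 3: p=0.5639, T=0.676, ωT=2.043075, cosh=3.921961, sinh=3.792332; start (x,ẋ)=(0.393809, 0.794400) → end (x,ẋ)=(0.893611, 1.166100)
phase 4: p=0.9794, T=0.565, ωT=1.707599, cosh=2.848503, sinh=2.667202; start (x,ẋ)=(0.893611, 1.166100) → end (x,ẋ)=(1.764121, 2.630086)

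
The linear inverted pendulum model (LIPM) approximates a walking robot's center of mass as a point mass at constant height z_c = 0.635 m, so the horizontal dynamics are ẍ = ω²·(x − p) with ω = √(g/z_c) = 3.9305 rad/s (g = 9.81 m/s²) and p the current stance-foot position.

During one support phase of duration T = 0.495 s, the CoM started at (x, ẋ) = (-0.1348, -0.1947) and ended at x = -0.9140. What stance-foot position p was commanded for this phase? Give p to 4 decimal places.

p = 0.1023

ωT = 3.9305·0.495 = 1.945597; cosh(ωT) = 3.570357, sinh(ωT) = 3.427455
x(T) = p + (x₀−p)·cosh(ωT) + (ẋ₀/ω)·sinh(ωT) ⇒ p·(1 − cosh) = x(T) − x₀·cosh − (ẋ₀/ω)·sinh
numerator   = -0.9140 − (-0.1348)·3.570357 − (-0.1947/3.9305)·3.427455 = -0.262935
denominator = 1 − 3.570357 = -2.570357
p = -0.262935 / -2.570357 = 0.1023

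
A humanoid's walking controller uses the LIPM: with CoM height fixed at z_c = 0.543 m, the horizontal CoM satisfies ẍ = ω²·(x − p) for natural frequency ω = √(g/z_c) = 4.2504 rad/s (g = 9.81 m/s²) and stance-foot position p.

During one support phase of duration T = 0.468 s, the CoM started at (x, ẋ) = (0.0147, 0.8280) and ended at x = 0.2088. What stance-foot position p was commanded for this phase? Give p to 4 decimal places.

p = 0.2000

ωT = 4.2504·0.468 = 1.989187; cosh(ωT) = 3.723198, sinh(ωT) = 3.586392
x(T) = p + (x₀−p)·cosh(ωT) + (ẋ₀/ω)·sinh(ωT) ⇒ p·(1 − cosh) = x(T) − x₀·cosh − (ẋ₀/ω)·sinh
numerator   = 0.2088 − (0.0147)·3.723198 − (0.8280/4.2504)·3.586392 = -0.544579
denominator = 1 − 3.723198 = -2.723198
p = -0.544579 / -2.723198 = 0.2000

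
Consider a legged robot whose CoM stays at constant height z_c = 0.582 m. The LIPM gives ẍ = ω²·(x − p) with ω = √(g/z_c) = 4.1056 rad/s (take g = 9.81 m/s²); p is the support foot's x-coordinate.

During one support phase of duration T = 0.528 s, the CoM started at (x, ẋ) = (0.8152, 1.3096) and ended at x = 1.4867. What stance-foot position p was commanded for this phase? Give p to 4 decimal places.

p = 1.0206

ωT = 4.1056·0.528 = 2.167757; cosh(ωT) = 4.426547, sinh(ωT) = 4.312113
x(T) = p + (x₀−p)·cosh(ωT) + (ẋ₀/ω)·sinh(ωT) ⇒ p·(1 − cosh) = x(T) − x₀·cosh − (ẋ₀/ω)·sinh
numerator   = 1.4867 − (0.8152)·4.426547 − (1.3096/4.1056)·4.312113 = -3.497294
denominator = 1 − 4.426547 = -3.426547
p = -3.497294 / -3.426547 = 1.0206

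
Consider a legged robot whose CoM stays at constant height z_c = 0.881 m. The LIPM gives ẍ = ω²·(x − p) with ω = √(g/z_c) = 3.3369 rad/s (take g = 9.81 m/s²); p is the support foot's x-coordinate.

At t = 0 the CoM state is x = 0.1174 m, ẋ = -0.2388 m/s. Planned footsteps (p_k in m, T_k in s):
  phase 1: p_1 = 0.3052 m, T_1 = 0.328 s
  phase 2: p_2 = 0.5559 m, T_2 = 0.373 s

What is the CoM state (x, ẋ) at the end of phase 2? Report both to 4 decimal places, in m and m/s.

x = -1.2661, ẋ = -5.8016

phase 1: p=0.3052, T=0.328, ωT=1.094503, cosh=1.661202, sinh=1.326496; start (x,ẋ)=(0.117400, -0.238800) → end (x,ẋ)=(-0.101702, -1.227970)
phase 2: p=0.5559, T=0.373, ωT=1.244664, cosh=1.879902, sinh=1.591865; start (x,ẋ)=(-0.101702, -1.227970) → end (x,ẋ)=(-1.266130, -5.801577)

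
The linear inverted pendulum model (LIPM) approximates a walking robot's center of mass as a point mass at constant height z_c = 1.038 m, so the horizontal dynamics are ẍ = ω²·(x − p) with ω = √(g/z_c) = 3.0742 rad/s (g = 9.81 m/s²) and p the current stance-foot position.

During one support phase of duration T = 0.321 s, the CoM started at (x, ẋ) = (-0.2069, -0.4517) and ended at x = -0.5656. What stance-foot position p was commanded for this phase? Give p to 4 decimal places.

p = 0.1512

ωT = 3.0742·0.321 = 0.986818; cosh(ωT) = 1.527723, sinh(ωT) = 1.154962
x(T) = p + (x₀−p)·cosh(ωT) + (ẋ₀/ω)·sinh(ωT) ⇒ p·(1 − cosh) = x(T) − x₀·cosh − (ẋ₀/ω)·sinh
numerator   = -0.5656 − (-0.2069)·1.527723 − (-0.4517/3.0742)·1.154962 = -0.079813
denominator = 1 − 1.527723 = -0.527723
p = -0.079813 / -0.527723 = 0.1512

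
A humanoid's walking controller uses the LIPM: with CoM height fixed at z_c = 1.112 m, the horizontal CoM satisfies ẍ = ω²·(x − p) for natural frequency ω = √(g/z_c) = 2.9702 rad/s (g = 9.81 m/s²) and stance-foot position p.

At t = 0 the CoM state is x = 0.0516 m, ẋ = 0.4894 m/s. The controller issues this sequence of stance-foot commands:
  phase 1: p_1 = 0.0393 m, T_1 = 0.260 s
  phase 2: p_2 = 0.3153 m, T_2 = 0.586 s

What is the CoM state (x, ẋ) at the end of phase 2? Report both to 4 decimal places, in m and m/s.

x = 0.5907, ẋ = 0.9986

phase 1: p=0.0393, T=0.260, ωT=0.772252, cosh=1.313304, sinh=0.851332; start (x,ẋ)=(0.051600, 0.489400) → end (x,ẋ)=(0.195728, 0.673833)
phase 2: p=0.3153, T=0.586, ωT=1.740537, cosh=2.937915, sinh=2.762489; start (x,ẋ)=(0.195728, 0.673833) → end (x,ẋ)=(0.590717, 0.998555)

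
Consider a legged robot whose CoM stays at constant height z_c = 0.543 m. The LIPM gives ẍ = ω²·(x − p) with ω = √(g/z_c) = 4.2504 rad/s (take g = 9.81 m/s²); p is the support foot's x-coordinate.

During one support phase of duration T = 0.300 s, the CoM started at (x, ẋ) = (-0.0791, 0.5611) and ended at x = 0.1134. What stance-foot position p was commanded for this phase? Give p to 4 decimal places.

ωT = 4.2504·0.300 = 1.275120; cosh(ωT) = 1.929264, sinh(ωT) = 1.649867
x(T) = p + (x₀−p)·cosh(ωT) + (ẋ₀/ω)·sinh(ωT) ⇒ p·(1 − cosh) = x(T) − x₀·cosh − (ẋ₀/ω)·sinh
numerator   = 0.1134 − (-0.0791)·1.929264 − (0.5611/4.2504)·1.649867 = 0.048204
denominator = 1 − 1.929264 = -0.929264
p = 0.048204 / -0.929264 = -0.0519

p = -0.0519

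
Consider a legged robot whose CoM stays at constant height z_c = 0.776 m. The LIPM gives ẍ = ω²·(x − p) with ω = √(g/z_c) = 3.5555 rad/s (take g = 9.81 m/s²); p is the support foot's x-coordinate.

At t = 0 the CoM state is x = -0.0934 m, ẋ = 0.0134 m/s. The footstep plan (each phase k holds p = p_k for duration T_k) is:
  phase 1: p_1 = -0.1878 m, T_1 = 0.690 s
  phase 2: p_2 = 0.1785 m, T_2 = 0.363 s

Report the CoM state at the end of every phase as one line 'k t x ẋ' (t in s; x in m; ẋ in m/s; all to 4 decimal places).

1 0.6900 0.3868 2.0152
2 1.0530 1.5379 5.1841

phase 1: p=-0.1878, T=0.690, ωT=2.453295, cosh=5.856302, sinh=5.770292; start (x,ẋ)=(-0.093400, 0.013400) → end (x,ẋ)=(0.386782, 2.015211)
phase 2: p=0.1785, T=0.363, ωT=1.290647, cosh=1.955114, sinh=1.680022; start (x,ẋ)=(0.386782, 2.015211) → end (x,ẋ)=(1.537929, 5.184101)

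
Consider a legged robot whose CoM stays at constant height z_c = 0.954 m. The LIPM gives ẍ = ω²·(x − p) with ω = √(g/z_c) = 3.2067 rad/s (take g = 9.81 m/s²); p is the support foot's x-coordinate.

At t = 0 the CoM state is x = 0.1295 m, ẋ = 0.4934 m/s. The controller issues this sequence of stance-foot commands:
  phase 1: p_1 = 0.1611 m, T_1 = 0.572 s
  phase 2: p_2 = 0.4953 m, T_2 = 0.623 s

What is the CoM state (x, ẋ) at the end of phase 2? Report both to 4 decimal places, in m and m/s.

phase 1: p=0.1611, T=0.572, ωT=1.834232, cosh=3.210031, sinh=3.050295; start (x,ẋ)=(0.129500, 0.493400) → end (x,ẋ)=(0.528998, 1.274738)
phase 2: p=0.4953, T=0.623, ωT=1.997774, cosh=3.754132, sinh=3.618495; start (x,ẋ)=(0.528998, 1.274738) → end (x,ẋ)=(2.060242, 5.176544)

x = 2.0602, ẋ = 5.1765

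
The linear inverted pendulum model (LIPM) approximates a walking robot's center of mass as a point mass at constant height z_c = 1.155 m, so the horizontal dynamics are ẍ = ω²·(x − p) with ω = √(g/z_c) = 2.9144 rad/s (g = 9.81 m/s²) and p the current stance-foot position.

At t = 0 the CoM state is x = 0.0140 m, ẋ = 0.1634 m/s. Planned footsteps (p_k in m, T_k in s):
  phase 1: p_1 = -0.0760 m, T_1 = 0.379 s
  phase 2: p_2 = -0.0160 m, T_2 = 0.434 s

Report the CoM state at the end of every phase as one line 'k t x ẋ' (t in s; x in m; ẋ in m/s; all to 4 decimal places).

1 0.3790 0.1500 0.6260
2 0.8130 0.6516 1.9859

phase 1: p=-0.0760, T=0.379, ωT=1.104558, cosh=1.674623, sinh=1.343266; start (x,ẋ)=(0.014000, 0.163400) → end (x,ẋ)=(0.150028, 0.625967)
phase 2: p=-0.0160, T=0.434, ωT=1.264850, cosh=1.912421, sinh=1.630139; start (x,ẋ)=(0.150028, 0.625967) → end (x,ẋ)=(0.651644, 1.985891)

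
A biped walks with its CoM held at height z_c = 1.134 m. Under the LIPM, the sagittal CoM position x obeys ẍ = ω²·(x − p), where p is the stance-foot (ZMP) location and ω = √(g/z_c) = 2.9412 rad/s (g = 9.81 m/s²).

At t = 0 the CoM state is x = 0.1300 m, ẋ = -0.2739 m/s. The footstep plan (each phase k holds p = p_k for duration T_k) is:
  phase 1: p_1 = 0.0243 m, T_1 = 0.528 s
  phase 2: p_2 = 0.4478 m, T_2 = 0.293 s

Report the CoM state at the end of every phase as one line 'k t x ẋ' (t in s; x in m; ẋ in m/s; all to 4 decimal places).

1 0.5280 0.0750 0.0255
2 0.8210 -0.0637 -1.0306

phase 1: p=0.0243, T=0.528, ωT=1.552954, cosh=2.468514, sinh=2.256892; start (x,ẋ)=(0.130000, -0.273900) → end (x,ẋ)=(0.075048, 0.025508)
phase 2: p=0.4478, T=0.293, ωT=0.861772, cosh=1.394882, sinh=0.972469; start (x,ẋ)=(0.075048, 0.025508) → end (x,ẋ)=(-0.063711, -1.030574)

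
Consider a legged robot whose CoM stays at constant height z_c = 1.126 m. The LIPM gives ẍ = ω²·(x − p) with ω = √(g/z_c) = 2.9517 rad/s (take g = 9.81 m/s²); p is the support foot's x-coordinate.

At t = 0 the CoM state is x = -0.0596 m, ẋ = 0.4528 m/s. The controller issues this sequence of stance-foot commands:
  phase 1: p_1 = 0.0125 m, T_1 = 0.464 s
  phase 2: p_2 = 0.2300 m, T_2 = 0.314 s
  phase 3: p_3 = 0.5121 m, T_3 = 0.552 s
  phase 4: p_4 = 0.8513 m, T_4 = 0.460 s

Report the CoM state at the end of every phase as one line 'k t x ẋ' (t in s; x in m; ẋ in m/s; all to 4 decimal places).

phase 1: p=0.0125, T=0.464, ωT=1.369589, cosh=2.093972, sinh=1.839761; start (x,ẋ)=(-0.059600, 0.452800) → end (x,ẋ)=(0.143750, 0.556617)
phase 2: p=0.2300, T=0.314, ωT=0.926834, cosh=1.461151, sinh=1.065346; start (x,ẋ)=(0.143750, 0.556617) → end (x,ẋ)=(0.304873, 0.542080)
phase 3: p=0.5121, T=0.552, ωT=1.629338, cosh=2.648279, sinh=2.452220; start (x,ẋ)=(0.304873, 0.542080) → end (x,ẋ)=(0.413656, -0.064374)
phase 4: p=0.8513, T=0.460, ωT=1.357782, cosh=2.072396, sinh=1.815165; start (x,ẋ)=(0.413656, -0.064374) → end (x,ẋ)=(-0.095259, -2.478229)

1 0.4640 0.1437 0.5566
2 0.7780 0.3049 0.5421
3 1.3300 0.4137 -0.0644
4 1.7900 -0.0953 -2.4782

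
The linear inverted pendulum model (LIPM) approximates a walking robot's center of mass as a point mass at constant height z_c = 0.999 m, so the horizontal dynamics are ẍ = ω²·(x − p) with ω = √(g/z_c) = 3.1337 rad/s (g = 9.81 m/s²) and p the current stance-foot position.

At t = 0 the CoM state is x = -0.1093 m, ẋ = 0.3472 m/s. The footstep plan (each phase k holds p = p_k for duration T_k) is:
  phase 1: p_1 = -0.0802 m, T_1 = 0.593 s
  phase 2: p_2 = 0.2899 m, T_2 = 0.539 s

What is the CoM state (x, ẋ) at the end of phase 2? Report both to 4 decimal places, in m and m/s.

x = 0.6701, ẋ = 1.4181

phase 1: p=-0.0802, T=0.593, ωT=1.858284, cosh=3.284332, sinh=3.128392; start (x,ẋ)=(-0.109300, 0.347200) → end (x,ẋ)=(0.170838, 0.855040)
phase 2: p=0.2899, T=0.539, ωT=1.689064, cosh=2.799552, sinh=2.614860; start (x,ẋ)=(0.170838, 0.855040) → end (x,ẋ)=(0.670052, 1.418111)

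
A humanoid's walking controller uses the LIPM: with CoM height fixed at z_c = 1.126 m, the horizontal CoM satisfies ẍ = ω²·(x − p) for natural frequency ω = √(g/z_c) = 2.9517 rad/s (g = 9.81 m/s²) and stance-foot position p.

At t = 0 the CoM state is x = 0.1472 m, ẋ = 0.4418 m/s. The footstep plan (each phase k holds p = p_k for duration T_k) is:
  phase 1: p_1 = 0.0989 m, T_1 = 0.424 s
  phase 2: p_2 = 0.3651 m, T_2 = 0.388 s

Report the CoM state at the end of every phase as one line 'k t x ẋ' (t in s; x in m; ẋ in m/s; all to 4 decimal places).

phase 1: p=0.0989, T=0.424, ωT=1.251521, cosh=1.890862, sinh=1.604793; start (x,ẋ)=(0.147200, 0.441800) → end (x,ẋ)=(0.430428, 1.064174)
phase 2: p=0.3651, T=0.388, ωT=1.145260, cosh=1.730699, sinh=1.412558; start (x,ẋ)=(0.430428, 1.064174) → end (x,ẋ)=(0.987432, 2.114148)

1 0.4240 0.4304 1.0642
2 0.8120 0.9874 2.1141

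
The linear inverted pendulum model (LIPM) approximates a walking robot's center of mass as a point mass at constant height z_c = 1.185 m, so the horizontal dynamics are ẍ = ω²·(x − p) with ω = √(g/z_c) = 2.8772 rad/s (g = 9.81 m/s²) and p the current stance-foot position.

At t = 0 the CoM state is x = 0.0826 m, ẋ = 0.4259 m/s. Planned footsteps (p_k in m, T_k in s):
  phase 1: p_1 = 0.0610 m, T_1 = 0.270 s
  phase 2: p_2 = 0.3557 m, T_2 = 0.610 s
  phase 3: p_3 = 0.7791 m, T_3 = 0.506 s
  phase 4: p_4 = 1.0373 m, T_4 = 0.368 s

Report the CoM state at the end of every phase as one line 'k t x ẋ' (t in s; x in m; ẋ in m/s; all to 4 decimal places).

1 0.2700 0.2164 0.6143
2 0.8800 0.5397 0.7049
3 1.3860 0.7346 0.1970
4 1.7540 0.6353 -0.7863

phase 1: p=0.0610, T=0.270, ωT=0.776844, cosh=1.317227, sinh=0.857372; start (x,ẋ)=(0.082600, 0.425900) → end (x,ẋ)=(0.216365, 0.614290)
phase 2: p=0.3557, T=0.610, ωT=1.755092, cosh=2.978436, sinh=2.805544; start (x,ẋ)=(0.216365, 0.614290) → end (x,ẋ)=(0.539692, 0.704899)
phase 3: p=0.7791, T=0.506, ωT=1.455863, cosh=2.260691, sinh=2.027492; start (x,ẋ)=(0.539692, 0.704899) → end (x,ẋ)=(0.734598, 0.196973)
phase 4: p=1.0373, T=0.368, ωT=1.058810, cosh=1.614903, sinh=1.268034; start (x,ẋ)=(0.734598, 0.196973) → end (x,ẋ)=(0.635275, -0.786283)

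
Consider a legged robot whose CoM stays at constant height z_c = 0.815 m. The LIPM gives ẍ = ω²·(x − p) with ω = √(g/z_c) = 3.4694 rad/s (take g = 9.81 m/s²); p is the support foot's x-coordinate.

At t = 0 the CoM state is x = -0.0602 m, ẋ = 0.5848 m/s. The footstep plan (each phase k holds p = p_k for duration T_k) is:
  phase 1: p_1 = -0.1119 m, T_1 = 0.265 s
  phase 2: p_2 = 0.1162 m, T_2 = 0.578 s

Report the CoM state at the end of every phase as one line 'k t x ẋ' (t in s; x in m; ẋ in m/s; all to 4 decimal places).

1 0.2650 0.1410 1.0390
2 0.8430 1.3021 4.2426

phase 1: p=-0.1119, T=0.265, ωT=0.919391, cosh=1.453262, sinh=1.054500; start (x,ẋ)=(-0.060200, 0.584800) → end (x,ẋ)=(0.140980, 1.039011)
phase 2: p=0.1162, T=0.578, ωT=2.005313, cosh=3.781519, sinh=3.646901; start (x,ẋ)=(0.140980, 1.039011) → end (x,ẋ)=(1.302074, 4.242567)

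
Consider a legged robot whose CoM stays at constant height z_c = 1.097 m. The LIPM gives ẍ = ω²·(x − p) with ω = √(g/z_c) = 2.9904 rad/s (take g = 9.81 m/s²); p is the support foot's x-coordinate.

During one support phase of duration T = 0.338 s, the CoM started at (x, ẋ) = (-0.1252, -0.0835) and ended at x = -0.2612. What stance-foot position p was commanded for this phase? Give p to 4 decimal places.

ωT = 2.9904·0.338 = 1.010755; cosh(ωT) = 1.555810, sinh(ωT) = 1.191866
x(T) = p + (x₀−p)·cosh(ωT) + (ẋ₀/ω)·sinh(ωT) ⇒ p·(1 − cosh) = x(T) − x₀·cosh − (ẋ₀/ω)·sinh
numerator   = -0.2612 − (-0.1252)·1.555810 − (-0.0835/2.9904)·1.191866 = -0.033133
denominator = 1 − 1.555810 = -0.555810
p = -0.033133 / -0.555810 = 0.0596

p = 0.0596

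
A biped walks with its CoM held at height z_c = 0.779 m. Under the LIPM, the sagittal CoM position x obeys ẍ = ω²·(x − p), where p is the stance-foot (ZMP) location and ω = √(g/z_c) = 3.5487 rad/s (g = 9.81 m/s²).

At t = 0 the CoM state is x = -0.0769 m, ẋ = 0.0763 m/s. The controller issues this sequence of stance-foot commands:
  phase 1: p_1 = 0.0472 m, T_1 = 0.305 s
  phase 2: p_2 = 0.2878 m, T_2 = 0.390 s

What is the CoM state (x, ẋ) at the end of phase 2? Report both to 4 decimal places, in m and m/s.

phase 1: p=0.0472, T=0.305, ωT=1.082353, cosh=1.645208, sinh=1.306410; start (x,ẋ)=(-0.076900, 0.076300) → end (x,ẋ)=(-0.128881, -0.449806)
phase 2: p=0.2878, T=0.390, ωT=1.383993, cosh=2.120691, sinh=1.870115; start (x,ẋ)=(-0.128881, -0.449806) → end (x,ẋ)=(-0.832893, -3.719194)

x = -0.8329, ẋ = -3.7192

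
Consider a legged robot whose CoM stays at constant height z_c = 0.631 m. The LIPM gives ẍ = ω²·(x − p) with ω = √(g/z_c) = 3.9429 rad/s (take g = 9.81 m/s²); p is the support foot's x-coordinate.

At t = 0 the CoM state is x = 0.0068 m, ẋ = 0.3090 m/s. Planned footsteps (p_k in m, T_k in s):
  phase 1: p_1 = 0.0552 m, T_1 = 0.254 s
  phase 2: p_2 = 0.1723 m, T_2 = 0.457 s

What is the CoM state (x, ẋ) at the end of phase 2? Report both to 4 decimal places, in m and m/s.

x = 0.0512, ẋ = -0.3711

phase 1: p=0.0552, T=0.254, ωT=1.001497, cosh=1.544841, sinh=1.177512; start (x,ẋ)=(0.006800, 0.309000) → end (x,ẋ)=(0.072710, 0.252644)
phase 2: p=0.1723, T=0.457, ωT=1.801905, cosh=3.113085, sinh=2.948100; start (x,ẋ)=(0.072710, 0.252644) → end (x,ẋ)=(0.051169, -0.371142)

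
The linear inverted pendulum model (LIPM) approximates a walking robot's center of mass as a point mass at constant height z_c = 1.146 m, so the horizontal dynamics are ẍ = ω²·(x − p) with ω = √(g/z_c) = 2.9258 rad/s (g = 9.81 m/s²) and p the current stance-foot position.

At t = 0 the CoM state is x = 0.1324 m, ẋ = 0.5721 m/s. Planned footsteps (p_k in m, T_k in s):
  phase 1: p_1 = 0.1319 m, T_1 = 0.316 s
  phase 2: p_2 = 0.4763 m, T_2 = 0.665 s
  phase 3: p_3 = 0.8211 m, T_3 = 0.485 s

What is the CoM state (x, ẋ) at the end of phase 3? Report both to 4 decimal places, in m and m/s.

x = 2.2253, ẋ = 4.3953

phase 1: p=0.1319, T=0.316, ωT=0.924553, cosh=1.458725, sinh=1.062016; start (x,ẋ)=(0.132400, 0.572100) → end (x,ẋ)=(0.340292, 0.836090)
phase 2: p=0.4763, T=0.665, ωT=1.945657, cosh=3.570561, sinh=3.427667; start (x,ẋ)=(0.340292, 0.836090) → end (x,ẋ)=(0.970181, 1.621331)
phase 3: p=0.8211, T=0.485, ωT=1.419013, cosh=2.187496, sinh=1.945543; start (x,ẋ)=(0.970181, 1.621331) → end (x,ẋ)=(2.225337, 4.395265)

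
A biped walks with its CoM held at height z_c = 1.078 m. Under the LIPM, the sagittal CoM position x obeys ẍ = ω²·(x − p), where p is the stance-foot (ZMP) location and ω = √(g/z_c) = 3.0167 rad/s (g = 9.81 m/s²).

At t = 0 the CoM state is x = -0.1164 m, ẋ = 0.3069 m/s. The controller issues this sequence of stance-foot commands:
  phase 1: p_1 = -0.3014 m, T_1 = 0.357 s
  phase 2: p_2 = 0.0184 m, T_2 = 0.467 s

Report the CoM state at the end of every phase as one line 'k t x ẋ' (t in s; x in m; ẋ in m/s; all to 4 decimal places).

1 0.3570 0.1337 1.2269
2 0.8240 1.0505 3.3284

phase 1: p=-0.3014, T=0.357, ωT=1.076962, cosh=1.638188, sinh=1.297559; start (x,ẋ)=(-0.116400, 0.306900) → end (x,ẋ)=(0.133670, 1.226914)
phase 2: p=0.0184, T=0.467, ωT=1.408799, cosh=2.167738, sinh=1.923301; start (x,ẋ)=(0.133670, 1.226914) → end (x,ẋ)=(1.050496, 3.328428)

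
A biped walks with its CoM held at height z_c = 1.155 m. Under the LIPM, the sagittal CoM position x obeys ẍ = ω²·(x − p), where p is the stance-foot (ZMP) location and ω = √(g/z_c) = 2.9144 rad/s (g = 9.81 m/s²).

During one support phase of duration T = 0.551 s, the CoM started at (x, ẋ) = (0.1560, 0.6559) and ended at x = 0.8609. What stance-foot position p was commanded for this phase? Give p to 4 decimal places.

ωT = 2.9144·0.551 = 1.605834; cosh(ωT) = 2.591368, sinh(ωT) = 2.390646
x(T) = p + (x₀−p)·cosh(ωT) + (ẋ₀/ω)·sinh(ωT) ⇒ p·(1 − cosh) = x(T) − x₀·cosh − (ẋ₀/ω)·sinh
numerator   = 0.8609 − (0.1560)·2.591368 − (0.6559/2.9144)·2.390646 = -0.081380
denominator = 1 − 2.591368 = -1.591368
p = -0.081380 / -1.591368 = 0.0511

p = 0.0511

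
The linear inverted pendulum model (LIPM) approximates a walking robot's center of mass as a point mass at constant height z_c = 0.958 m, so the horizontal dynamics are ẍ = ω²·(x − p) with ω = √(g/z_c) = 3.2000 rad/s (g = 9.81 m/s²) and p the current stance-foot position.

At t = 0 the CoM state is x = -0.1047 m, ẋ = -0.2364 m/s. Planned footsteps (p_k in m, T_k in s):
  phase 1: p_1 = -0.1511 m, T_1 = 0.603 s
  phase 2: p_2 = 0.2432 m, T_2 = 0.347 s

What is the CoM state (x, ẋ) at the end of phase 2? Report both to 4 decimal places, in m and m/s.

phase 1: p=-0.1511, T=0.603, ωT=1.929600, cosh=3.515981, sinh=3.370774; start (x,ẋ)=(-0.104700, -0.236400) → end (x,ẋ)=(-0.236974, -0.330685)
phase 2: p=0.2432, T=0.347, ωT=1.110400, cosh=1.682500, sinh=1.353073; start (x,ẋ)=(-0.236974, -0.330685) → end (x,ẋ)=(-0.704519, -2.635453)

x = -0.7045, ẋ = -2.6355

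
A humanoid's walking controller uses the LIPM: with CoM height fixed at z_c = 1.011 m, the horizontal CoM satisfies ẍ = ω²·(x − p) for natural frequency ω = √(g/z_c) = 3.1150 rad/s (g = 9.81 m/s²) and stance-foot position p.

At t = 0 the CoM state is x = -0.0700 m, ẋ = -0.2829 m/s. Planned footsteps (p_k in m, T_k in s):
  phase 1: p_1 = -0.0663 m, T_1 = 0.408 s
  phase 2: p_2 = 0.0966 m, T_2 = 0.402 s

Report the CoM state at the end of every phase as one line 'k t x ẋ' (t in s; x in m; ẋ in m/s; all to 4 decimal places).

1 0.4080 -0.2225 -0.5628
2 0.8100 -0.7973 -2.6613

phase 1: p=-0.0663, T=0.408, ωT=1.270920, cosh=1.922352, sinh=1.641778; start (x,ẋ)=(-0.070000, -0.282900) → end (x,ẋ)=(-0.222517, -0.562756)
phase 2: p=0.0966, T=0.402, ωT=1.252230, cosh=1.892001, sinh=1.606134; start (x,ẋ)=(-0.222517, -0.562756) → end (x,ẋ)=(-0.797333, -2.661310)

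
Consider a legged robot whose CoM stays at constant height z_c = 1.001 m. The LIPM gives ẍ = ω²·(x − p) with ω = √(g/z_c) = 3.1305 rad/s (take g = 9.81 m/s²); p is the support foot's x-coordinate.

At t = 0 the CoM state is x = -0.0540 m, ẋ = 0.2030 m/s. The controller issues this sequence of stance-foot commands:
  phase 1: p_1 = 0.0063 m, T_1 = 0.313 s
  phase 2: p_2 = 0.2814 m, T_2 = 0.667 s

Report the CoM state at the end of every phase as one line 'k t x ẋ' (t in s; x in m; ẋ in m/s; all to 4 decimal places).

1 0.3130 -0.0111 0.0925
2 0.9800 -0.7996 -3.2591

phase 1: p=0.0063, T=0.313, ωT=0.979847, cosh=1.519708, sinh=1.144339; start (x,ẋ)=(-0.054000, 0.203000) → end (x,ẋ)=(-0.011133, 0.092485)
phase 2: p=0.2814, T=0.667, ωT=2.088043, cosh=4.096521, sinh=3.972592; start (x,ẋ)=(-0.011133, 0.092485) → end (x,ẋ)=(-0.799604, -3.259129)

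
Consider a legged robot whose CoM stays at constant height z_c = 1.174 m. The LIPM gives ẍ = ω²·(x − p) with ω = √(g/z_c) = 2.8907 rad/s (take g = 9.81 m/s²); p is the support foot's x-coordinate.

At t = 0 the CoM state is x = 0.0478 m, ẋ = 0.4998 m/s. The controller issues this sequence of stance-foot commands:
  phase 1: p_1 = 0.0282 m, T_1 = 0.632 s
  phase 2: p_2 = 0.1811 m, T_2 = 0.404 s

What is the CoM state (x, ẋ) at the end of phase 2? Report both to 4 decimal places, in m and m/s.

x = 1.8308, ẋ = 4.9285

phase 1: p=0.0282, T=0.632, ωT=1.826922, cosh=3.187819, sinh=3.026911; start (x,ẋ)=(0.047800, 0.499800) → end (x,ẋ)=(0.614032, 1.764770)
phase 2: p=0.1811, T=0.404, ωT=1.167843, cosh=1.763043, sinh=1.452006; start (x,ẋ)=(0.614032, 1.764770) → end (x,ẋ)=(1.830827, 4.928518)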